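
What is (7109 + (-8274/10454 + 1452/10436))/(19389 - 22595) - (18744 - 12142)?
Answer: -288742987249371/43721001058 ≈ -6604.2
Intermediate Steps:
(7109 + (-8274/10454 + 1452/10436))/(19389 - 22595) - (18744 - 12142) = (7109 + (-8274*1/10454 + 1452*(1/10436)))/(-3206) - 1*6602 = (7109 + (-4137/5227 + 363/2609))*(-1/3206) - 6602 = (7109 - 8896032/13637243)*(-1/3206) - 6602 = (96938264455/13637243)*(-1/3206) - 6602 = -96938264455/43721001058 - 6602 = -288742987249371/43721001058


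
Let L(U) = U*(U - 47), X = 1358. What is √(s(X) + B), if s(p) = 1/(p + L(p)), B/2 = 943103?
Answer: 3*√10395223915023367/222712 ≈ 1373.4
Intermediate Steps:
L(U) = U*(-47 + U)
B = 1886206 (B = 2*943103 = 1886206)
s(p) = 1/(p + p*(-47 + p))
√(s(X) + B) = √(1/(1358*(-46 + 1358)) + 1886206) = √((1/1358)/1312 + 1886206) = √((1/1358)*(1/1312) + 1886206) = √(1/1781696 + 1886206) = √(3360645685377/1781696) = 3*√10395223915023367/222712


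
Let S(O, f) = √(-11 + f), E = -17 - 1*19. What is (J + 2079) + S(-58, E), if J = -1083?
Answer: 996 + I*√47 ≈ 996.0 + 6.8557*I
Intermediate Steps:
E = -36 (E = -17 - 19 = -36)
(J + 2079) + S(-58, E) = (-1083 + 2079) + √(-11 - 36) = 996 + √(-47) = 996 + I*√47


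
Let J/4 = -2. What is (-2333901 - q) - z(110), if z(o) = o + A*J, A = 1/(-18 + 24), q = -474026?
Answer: -5579951/3 ≈ -1.8600e+6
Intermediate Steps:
J = -8 (J = 4*(-2) = -8)
A = 1/6 ≈ 0.16667
z(o) = -4/3 + o (z(o) = o + (1/6)*(-8) = o - 4/3 = -4/3 + o)
(-2333901 - q) - z(110) = (-2333901 - 1*(-474026)) - (-4/3 + 110) = (-2333901 + 474026) - 1*326/3 = -1859875 - 326/3 = -5579951/3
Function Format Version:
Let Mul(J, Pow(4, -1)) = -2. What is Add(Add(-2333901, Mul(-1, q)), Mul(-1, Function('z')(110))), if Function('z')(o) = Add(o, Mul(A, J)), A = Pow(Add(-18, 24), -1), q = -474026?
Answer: Rational(-5579951, 3) ≈ -1.8600e+6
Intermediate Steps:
J = -8 (J = Mul(4, -2) = -8)
A = Rational(1, 6) (A = Pow(6, -1) = Rational(1, 6) ≈ 0.16667)
Function('z')(o) = Add(Rational(-4, 3), o) (Function('z')(o) = Add(o, Mul(Rational(1, 6), -8)) = Add(o, Rational(-4, 3)) = Add(Rational(-4, 3), o))
Add(Add(-2333901, Mul(-1, q)), Mul(-1, Function('z')(110))) = Add(Add(-2333901, Mul(-1, -474026)), Mul(-1, Add(Rational(-4, 3), 110))) = Add(Add(-2333901, 474026), Mul(-1, Rational(326, 3))) = Add(-1859875, Rational(-326, 3)) = Rational(-5579951, 3)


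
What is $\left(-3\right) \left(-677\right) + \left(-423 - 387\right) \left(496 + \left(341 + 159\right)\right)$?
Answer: $-804729$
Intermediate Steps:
$\left(-3\right) \left(-677\right) + \left(-423 - 387\right) \left(496 + \left(341 + 159\right)\right) = 2031 - 810 \left(496 + 500\right) = 2031 - 806760 = -804729$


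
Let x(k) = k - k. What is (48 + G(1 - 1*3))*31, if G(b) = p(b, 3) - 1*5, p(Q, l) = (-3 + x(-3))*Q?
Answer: 1519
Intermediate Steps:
x(k) = 0
p(Q, l) = -3*Q (p(Q, l) = (-3 + 0)*Q = -3*Q)
G(b) = -5 - 3*b (G(b) = -3*b - 1*5 = -3*b - 5 = -5 - 3*b)
(48 + G(1 - 1*3))*31 = (48 + (-5 - 3*(1 - 1*3)))*31 = (48 + (-5 - 3*(1 - 3)))*31 = (48 + (-5 - 3*(-2)))*31 = (48 + (-5 + 6))*31 = (48 + 1)*31 = 49*31 = 1519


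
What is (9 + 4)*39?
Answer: 507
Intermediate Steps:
(9 + 4)*39 = 13*39 = 507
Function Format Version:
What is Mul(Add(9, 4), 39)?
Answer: 507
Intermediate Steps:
Mul(Add(9, 4), 39) = Mul(13, 39) = 507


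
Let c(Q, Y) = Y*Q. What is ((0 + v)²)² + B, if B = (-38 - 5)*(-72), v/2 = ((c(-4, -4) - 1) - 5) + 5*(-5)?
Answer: 813096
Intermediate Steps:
c(Q, Y) = Q*Y
v = -30 (v = 2*(((-4*(-4) - 1) - 5) + 5*(-5)) = 2*(((16 - 1) - 5) - 25) = 2*((15 - 5) - 25) = 2*(10 - 25) = 2*(-15) = -30)
B = 3096 (B = -43*(-72) = 3096)
((0 + v)²)² + B = ((0 - 30)²)² + 3096 = ((-30)²)² + 3096 = 900² + 3096 = 810000 + 3096 = 813096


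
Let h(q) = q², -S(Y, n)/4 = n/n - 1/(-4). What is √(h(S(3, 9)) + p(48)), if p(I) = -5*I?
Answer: I*√215 ≈ 14.663*I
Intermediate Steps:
S(Y, n) = -5 (S(Y, n) = -4*(n/n - 1/(-4)) = -4*(1 - 1*(-¼)) = -4*(1 + ¼) = -4*5/4 = -5)
√(h(S(3, 9)) + p(48)) = √((-5)² - 5*48) = √(25 - 240) = √(-215) = I*√215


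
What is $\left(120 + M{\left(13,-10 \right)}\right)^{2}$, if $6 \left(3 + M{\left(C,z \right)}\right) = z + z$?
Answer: $\frac{116281}{9} \approx 12920.0$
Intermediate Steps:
$M{\left(C,z \right)} = -3 + \frac{z}{3}$ ($M{\left(C,z \right)} = -3 + \frac{z + z}{6} = -3 + \frac{2 z}{6} = -3 + \frac{z}{3}$)
$\left(120 + M{\left(13,-10 \right)}\right)^{2} = \left(120 + \left(-3 + \frac{1}{3} \left(-10\right)\right)\right)^{2} = \left(120 - \frac{19}{3}\right)^{2} = \left(\frac{341}{3}\right)^{2} = \frac{116281}{9}$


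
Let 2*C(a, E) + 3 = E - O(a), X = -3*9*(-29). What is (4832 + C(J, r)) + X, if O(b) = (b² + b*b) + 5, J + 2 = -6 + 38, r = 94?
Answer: 4758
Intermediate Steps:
J = 30 (J = -2 + (-6 + 38) = -2 + 32 = 30)
O(b) = 5 + 2*b² (O(b) = (b² + b²) + 5 = 2*b² + 5 = 5 + 2*b²)
X = 783 (X = -27*(-29) = 783)
C(a, E) = -4 + E/2 - a² (C(a, E) = -3/2 + (E - (5 + 2*a²))/2 = -3/2 + (E + (-5 - 2*a²))/2 = -3/2 + (-5 + E - 2*a²)/2 = -3/2 + (-5/2 + E/2 - a²) = -4 + E/2 - a²)
(4832 + C(J, r)) + X = (4832 + (-4 + (½)*94 - 1*30²)) + 783 = (4832 + (-4 + 47 - 1*900)) + 783 = (4832 + (-4 + 47 - 900)) + 783 = (4832 - 857) + 783 = 3975 + 783 = 4758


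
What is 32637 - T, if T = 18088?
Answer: 14549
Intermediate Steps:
32637 - T = 32637 - 1*18088 = 32637 - 18088 = 14549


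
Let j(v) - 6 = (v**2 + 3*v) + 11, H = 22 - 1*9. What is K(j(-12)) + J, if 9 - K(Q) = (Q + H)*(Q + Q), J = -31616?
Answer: -66107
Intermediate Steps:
H = 13 (H = 22 - 9 = 13)
j(v) = 17 + v**2 + 3*v (j(v) = 6 + ((v**2 + 3*v) + 11) = 6 + (11 + v**2 + 3*v) = 17 + v**2 + 3*v)
K(Q) = 9 - 2*Q*(13 + Q) (K(Q) = 9 - (Q + 13)*(Q + Q) = 9 - (13 + Q)*2*Q = 9 - 2*Q*(13 + Q))
K(j(-12)) + J = (9 - 26*(17 + (-12)**2 + 3*(-12)) - 2*(17 + (-12)**2 + 3*(-12))**2) - 31616 = (9 - 26*(17 + 144 - 36) - 2*(17 + 144 - 36)**2) - 31616 = (9 - 26*125 - 2*125**2) - 31616 = (9 - 3250 - 2*15625) - 31616 = (9 - 3250 - 31250) - 31616 = -34491 - 31616 = -66107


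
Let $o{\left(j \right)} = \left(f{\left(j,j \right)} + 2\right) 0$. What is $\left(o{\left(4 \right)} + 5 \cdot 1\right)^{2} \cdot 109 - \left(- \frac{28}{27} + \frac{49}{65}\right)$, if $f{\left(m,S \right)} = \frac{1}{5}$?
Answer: $\frac{4782872}{1755} \approx 2725.3$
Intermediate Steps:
$f{\left(m,S \right)} = \frac{1}{5}$
$o{\left(j \right)} = 0$ ($o{\left(j \right)} = \left(\frac{1}{5} + 2\right) 0 = \frac{11}{5} \cdot 0 = 0$)
$\left(o{\left(4 \right)} + 5 \cdot 1\right)^{2} \cdot 109 - \left(- \frac{28}{27} + \frac{49}{65}\right) = \left(0 + 5 \cdot 1\right)^{2} \cdot 109 - \left(- \frac{28}{27} + \frac{49}{65}\right) = \left(0 + 5\right)^{2} \cdot 109 - - \frac{497}{1755} = 5^{2} \cdot 109 + \left(\frac{28}{27} - \frac{49}{65}\right) = 25 \cdot 109 + \frac{497}{1755} = 2725 + \frac{497}{1755} = \frac{4782872}{1755}$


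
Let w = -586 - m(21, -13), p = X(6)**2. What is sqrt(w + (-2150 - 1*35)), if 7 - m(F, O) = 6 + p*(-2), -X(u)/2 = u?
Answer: 6*I*sqrt(85) ≈ 55.317*I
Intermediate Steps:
X(u) = -2*u
p = 144 (p = (-2*6)**2 = (-12)**2 = 144)
m(F, O) = 289 (m(F, O) = 7 - (6 + 144*(-2)) = 7 - (6 - 288) = 7 - 1*(-282) = 7 + 282 = 289)
w = -875 (w = -586 - 1*289 = -586 - 289 = -875)
sqrt(w + (-2150 - 1*35)) = sqrt(-875 + (-2150 - 1*35)) = sqrt(-875 + (-2150 - 35)) = sqrt(-875 - 2185) = sqrt(-3060) = 6*I*sqrt(85)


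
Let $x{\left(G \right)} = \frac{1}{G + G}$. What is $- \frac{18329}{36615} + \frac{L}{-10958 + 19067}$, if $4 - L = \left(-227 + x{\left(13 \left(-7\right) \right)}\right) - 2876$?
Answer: $- \frac{2115255859}{18012602790} \approx -0.11743$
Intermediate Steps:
$x{\left(G \right)} = \frac{1}{2 G}$
$L = \frac{565475}{182}$ ($L = 4 - \left(\left(-227 + \frac{1}{2 \cdot 13 \left(-7\right)}\right) - 2876\right) = 4 - \left(\left(-227 + \frac{1}{2 \left(-91\right)}\right) - 2876\right) = 4 - \left(\left(-227 + \frac{1}{2} \left(- \frac{1}{91}\right)\right) - 2876\right) = 4 - \left(\left(-227 - \frac{1}{182}\right) - 2876\right) = 4 - \left(- \frac{41315}{182} - 2876\right) = 4 - - \frac{564747}{182} = 4 + \frac{564747}{182} = \frac{565475}{182} \approx 3107.0$)
$- \frac{18329}{36615} + \frac{L}{-10958 + 19067} = - \frac{18329}{36615} + \frac{565475}{182 \left(-10958 + 19067\right)} = \left(-18329\right) \frac{1}{36615} + \frac{565475}{182 \cdot 8109} = - \frac{18329}{36615} + \frac{565475}{182} \cdot \frac{1}{8109} = - \frac{18329}{36615} + \frac{565475}{1475838} = - \frac{2115255859}{18012602790}$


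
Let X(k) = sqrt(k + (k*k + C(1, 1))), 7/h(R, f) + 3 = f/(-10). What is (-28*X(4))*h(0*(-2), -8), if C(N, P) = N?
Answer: 980*sqrt(21)/11 ≈ 408.27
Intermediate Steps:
h(R, f) = 7/(-3 - f/10) (h(R, f) = 7/(-3 + f/(-10)) = 7/(-3 + f*(-1/10)) = 7/(-3 - f/10))
X(k) = sqrt(1 + k + k**2) (X(k) = sqrt(k + (k*k + 1)) = sqrt(k + (k**2 + 1)) = sqrt(k + (1 + k**2)) = sqrt(1 + k + k**2))
(-28*X(4))*h(0*(-2), -8) = (-28*sqrt(1 + 4 + 4**2))*(-70/(30 - 8)) = (-28*sqrt(1 + 4 + 16))*(-70/22) = (-28*sqrt(21))*(-70*1/22) = -28*sqrt(21)*(-35/11) = 980*sqrt(21)/11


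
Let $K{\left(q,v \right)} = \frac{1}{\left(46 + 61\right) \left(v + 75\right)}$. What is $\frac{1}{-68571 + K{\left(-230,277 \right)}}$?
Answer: $- \frac{37664}{2582658143} \approx -1.4583 \cdot 10^{-5}$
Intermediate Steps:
$K{\left(q,v \right)} = \frac{1}{8025 + 107 v}$ ($K{\left(q,v \right)} = \frac{1}{107 \left(75 + v\right)} = \frac{1}{8025 + 107 v}$)
$\frac{1}{-68571 + K{\left(-230,277 \right)}} = \frac{1}{-68571 + \frac{1}{107 \left(75 + 277\right)}} = \frac{1}{-68571 + \frac{1}{107 \cdot 352}} = \frac{1}{-68571 + \frac{1}{107} \cdot \frac{1}{352}} = \frac{1}{-68571 + \frac{1}{37664}} = \frac{1}{- \frac{2582658143}{37664}} = - \frac{37664}{2582658143}$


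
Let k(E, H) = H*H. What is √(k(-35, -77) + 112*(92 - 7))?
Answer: √15449 ≈ 124.29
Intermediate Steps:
k(E, H) = H²
√(k(-35, -77) + 112*(92 - 7)) = √((-77)² + 112*(92 - 7)) = √(5929 + 112*85) = √(5929 + 9520) = √15449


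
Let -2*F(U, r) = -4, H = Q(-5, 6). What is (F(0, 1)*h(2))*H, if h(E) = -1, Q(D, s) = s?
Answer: -12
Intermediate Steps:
H = 6
F(U, r) = 2 (F(U, r) = -½*(-4) = 2)
(F(0, 1)*h(2))*H = (2*(-1))*6 = -2*6 = -12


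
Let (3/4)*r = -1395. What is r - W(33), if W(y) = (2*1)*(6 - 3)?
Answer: -1866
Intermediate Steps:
W(y) = 6 (W(y) = 2*3 = 6)
r = -1860 (r = (4/3)*(-1395) = -1860)
r - W(33) = -1860 - 1*6 = -1860 - 6 = -1866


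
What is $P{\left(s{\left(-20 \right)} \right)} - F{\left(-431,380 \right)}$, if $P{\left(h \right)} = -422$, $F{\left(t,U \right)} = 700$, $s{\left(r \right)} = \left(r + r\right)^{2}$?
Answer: $-1122$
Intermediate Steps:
$s{\left(r \right)} = 4 r^{2}$ ($s{\left(r \right)} = \left(2 r\right)^{2} = 4 r^{2}$)
$P{\left(s{\left(-20 \right)} \right)} - F{\left(-431,380 \right)} = -422 - 700 = -1122$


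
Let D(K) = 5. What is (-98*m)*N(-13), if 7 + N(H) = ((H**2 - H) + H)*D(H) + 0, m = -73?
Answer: 5995052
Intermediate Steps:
N(H) = -7 + 5*H**2 (N(H) = -7 + (((H**2 - H) + H)*5 + 0) = -7 + (H**2*5 + 0) = -7 + (5*H**2 + 0) = -7 + 5*H**2)
(-98*m)*N(-13) = (-98*(-73))*(-7 + 5*(-13)**2) = 7154*(-7 + 5*169) = 7154*(-7 + 845) = 7154*838 = 5995052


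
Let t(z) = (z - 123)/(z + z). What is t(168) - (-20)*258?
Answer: 577935/112 ≈ 5160.1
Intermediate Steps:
t(z) = (-123 + z)/(2*z) (t(z) = (-123 + z)/((2*z)) = (-123 + z)*(1/(2*z)) = (-123 + z)/(2*z))
t(168) - (-20)*258 = (½)*(-123 + 168)/168 - (-20)*258 = (½)*(1/168)*45 - 1*(-5160) = 15/112 + 5160 = 577935/112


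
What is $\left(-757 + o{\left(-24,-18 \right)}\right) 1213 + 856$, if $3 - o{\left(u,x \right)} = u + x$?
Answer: $-862800$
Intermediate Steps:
$o{\left(u,x \right)} = 3 - u - x$ ($o{\left(u,x \right)} = 3 - \left(u + x\right) = 3 - u - x$)
$\left(-757 + o{\left(-24,-18 \right)}\right) 1213 + 856 = \left(-757 - -45\right) 1213 + 856 = \left(-757 + \left(3 + 24 + 18\right)\right) 1213 + 856 = \left(-757 + 45\right) 1213 + 856 = \left(-712\right) 1213 + 856 = -863656 + 856 = -862800$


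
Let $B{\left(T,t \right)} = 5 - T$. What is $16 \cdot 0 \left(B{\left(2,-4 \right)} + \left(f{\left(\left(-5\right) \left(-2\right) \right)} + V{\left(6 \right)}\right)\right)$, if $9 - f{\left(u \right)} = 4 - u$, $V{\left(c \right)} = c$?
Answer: $0$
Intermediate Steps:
$f{\left(u \right)} = 5 + u$ ($f{\left(u \right)} = 9 - \left(4 - u\right) = 9 + \left(-4 + u\right) = 5 + u$)
$16 \cdot 0 \left(B{\left(2,-4 \right)} + \left(f{\left(\left(-5\right) \left(-2\right) \right)} + V{\left(6 \right)}\right)\right) = 16 \cdot 0 \left(\left(5 - 2\right) + \left(\left(5 - -10\right) + 6\right)\right) = 16 \cdot 0 \left(\left(5 - 2\right) + \left(\left(5 + 10\right) + 6\right)\right) = 16 \cdot 0 \left(3 + \left(15 + 6\right)\right) = 16 \cdot 0 \left(3 + 21\right) = 16 \cdot 0 \cdot 24 = 16 \cdot 0 = 0$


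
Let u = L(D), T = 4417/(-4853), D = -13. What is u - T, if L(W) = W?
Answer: -58672/4853 ≈ -12.090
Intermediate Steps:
T = -4417/4853 (T = 4417*(-1/4853) = -4417/4853 ≈ -0.91016)
u = -13
u - T = -13 - 1*(-4417/4853) = -13 + 4417/4853 = -58672/4853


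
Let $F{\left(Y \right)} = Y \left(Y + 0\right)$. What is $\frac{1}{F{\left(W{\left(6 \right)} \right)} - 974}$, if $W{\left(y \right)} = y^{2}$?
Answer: $\frac{1}{322} \approx 0.0031056$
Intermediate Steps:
$F{\left(Y \right)} = Y^{2}$ ($F{\left(Y \right)} = Y Y = Y^{2}$)
$\frac{1}{F{\left(W{\left(6 \right)} \right)} - 974} = \frac{1}{\left(6^{2}\right)^{2} - 974} = \frac{1}{36^{2} - 974} = \frac{1}{1296 - 974} = \frac{1}{322}$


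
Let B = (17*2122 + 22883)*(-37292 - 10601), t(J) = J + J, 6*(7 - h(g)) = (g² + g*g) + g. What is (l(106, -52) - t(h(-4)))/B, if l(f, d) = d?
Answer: 170/8470882803 ≈ 2.0069e-8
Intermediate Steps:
h(g) = 7 - g²/3 - g/6 (h(g) = 7 - ((g² + g*g) + g)/6 = 7 - ((g² + g²) + g)/6 = 7 - (2*g² + g)/6 = 7 - (g + 2*g²)/6 = 7 + (-g²/3 - g/6) = 7 - g²/3 - g/6)
t(J) = 2*J
B = -2823627601 (B = (36074 + 22883)*(-47893) = 58957*(-47893) = -2823627601)
(l(106, -52) - t(h(-4)))/B = (-52 - 2*(7 - ⅓*(-4)² - ⅙*(-4)))/(-2823627601) = (-52 - 2*(7 - ⅓*16 + ⅔))*(-1/2823627601) = (-52 - 2*(7 - 16/3 + ⅔))*(-1/2823627601) = (-52 - 2*7/3)*(-1/2823627601) = (-52 - 1*14/3)*(-1/2823627601) = (-52 - 14/3)*(-1/2823627601) = -170/3*(-1/2823627601) = 170/8470882803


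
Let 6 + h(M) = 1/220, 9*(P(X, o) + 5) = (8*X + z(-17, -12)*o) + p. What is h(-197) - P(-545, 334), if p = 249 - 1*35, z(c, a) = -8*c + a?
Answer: -8201371/1980 ≈ -4142.1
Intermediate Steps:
z(c, a) = a - 8*c
p = 214 (p = 249 - 35 = 214)
P(X, o) = 169/9 + 8*X/9 + 124*o/9 (P(X, o) = -5 + ((8*X + (-12 - 8*(-17))*o) + 214)/9 = -5 + ((8*X + (-12 + 136)*o) + 214)/9 = -5 + ((8*X + 124*o) + 214)/9 = -5 + (214 + 8*X + 124*o)/9 = -5 + (214/9 + 8*X/9 + 124*o/9) = 169/9 + 8*X/9 + 124*o/9)
h(M) = -1319/220 (h(M) = -6 + 1/220 = -1319/220)
h(-197) - P(-545, 334) = -1319/220 - (169/9 + (8/9)*(-545) + (124/9)*334) = -1319/220 - (169/9 - 4360/9 + 41416/9) = -1319/220 - 1*37225/9 = -1319/220 - 37225/9 = -8201371/1980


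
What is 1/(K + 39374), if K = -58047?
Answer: -1/18673 ≈ -5.3553e-5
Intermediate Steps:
1/(K + 39374) = 1/(-58047 + 39374) = 1/(-18673) = -1/18673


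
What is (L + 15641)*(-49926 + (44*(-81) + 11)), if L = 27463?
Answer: -2305158816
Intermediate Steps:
(L + 15641)*(-49926 + (44*(-81) + 11)) = (27463 + 15641)*(-49926 + (44*(-81) + 11)) = 43104*(-49926 + (-3564 + 11)) = 43104*(-49926 - 3553) = 43104*(-53479) = -2305158816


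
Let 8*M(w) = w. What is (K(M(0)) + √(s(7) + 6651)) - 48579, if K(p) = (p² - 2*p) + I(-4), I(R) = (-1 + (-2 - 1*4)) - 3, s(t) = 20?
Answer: -48589 + √6671 ≈ -48507.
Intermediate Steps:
M(w) = w/8
I(R) = -10 (I(R) = (-1 + (-2 - 4)) - 3 = (-1 - 6) - 3 = -7 - 3 = -10)
K(p) = -10 + p² - 2*p (K(p) = (p² - 2*p) - 10 = -10 + p² - 2*p)
(K(M(0)) + √(s(7) + 6651)) - 48579 = ((-10 + ((⅛)*0)² - 0/4) + √(20 + 6651)) - 48579 = ((-10 + 0² - 2*0) + √6671) - 48579 = ((-10 + 0 + 0) + √6671) - 48579 = (-10 + √6671) - 48579 = -48589 + √6671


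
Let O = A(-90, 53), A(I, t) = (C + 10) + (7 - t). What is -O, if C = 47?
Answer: -11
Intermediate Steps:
A(I, t) = 64 - t (A(I, t) = (47 + 10) + (7 - t) = 57 + (7 - t) = 64 - t)
O = 11 (O = 64 - 1*53 = 64 - 53 = 11)
-O = -1*11 = -11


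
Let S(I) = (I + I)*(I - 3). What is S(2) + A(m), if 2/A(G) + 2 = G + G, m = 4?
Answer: -11/3 ≈ -3.6667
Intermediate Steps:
S(I) = 2*I*(-3 + I) (S(I) = (2*I)*(-3 + I) = 2*I*(-3 + I))
A(G) = 2/(-2 + 2*G) (A(G) = 2/(-2 + (G + G)) = 2/(-2 + 2*G))
S(2) + A(m) = 2*2*(-3 + 2) + 1/(-1 + 4) = 2*2*(-1) + 1/3 = -4 + ⅓ = -11/3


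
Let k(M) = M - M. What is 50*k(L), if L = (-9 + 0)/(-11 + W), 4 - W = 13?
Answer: 0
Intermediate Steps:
W = -9 (W = 4 - 1*13 = 4 - 13 = -9)
L = 9/20 (L = (-9 + 0)/(-11 - 9) = -9/(-20) = -9*(-1/20) = 9/20 ≈ 0.45000)
k(M) = 0
50*k(L) = 50*0 = 0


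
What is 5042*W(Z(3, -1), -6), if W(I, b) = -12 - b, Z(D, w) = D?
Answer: -30252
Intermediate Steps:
5042*W(Z(3, -1), -6) = 5042*(-12 - 1*(-6)) = 5042*(-12 + 6) = 5042*(-6) = -30252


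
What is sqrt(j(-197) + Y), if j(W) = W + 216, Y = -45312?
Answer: I*sqrt(45293) ≈ 212.82*I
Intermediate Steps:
j(W) = 216 + W
sqrt(j(-197) + Y) = sqrt((216 - 197) - 45312) = sqrt(19 - 45312) = sqrt(-45293) = I*sqrt(45293)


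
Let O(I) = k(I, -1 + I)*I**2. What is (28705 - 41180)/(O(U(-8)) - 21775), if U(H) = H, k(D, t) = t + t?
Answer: 12475/22927 ≈ 0.54412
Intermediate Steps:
k(D, t) = 2*t
O(I) = I**2*(-2 + 2*I) (O(I) = (2*(-1 + I))*I**2 = (-2 + 2*I)*I**2 = I**2*(-2 + 2*I))
(28705 - 41180)/(O(U(-8)) - 21775) = (28705 - 41180)/(2*(-8)**2*(-1 - 8) - 21775) = -12475/(2*64*(-9) - 21775) = -12475/(-1152 - 21775) = -12475/(-22927) = -12475*(-1/22927) = 12475/22927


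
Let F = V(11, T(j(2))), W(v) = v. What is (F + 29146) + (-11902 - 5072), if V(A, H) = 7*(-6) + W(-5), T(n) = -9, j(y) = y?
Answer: 12125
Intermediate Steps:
V(A, H) = -47 (V(A, H) = 7*(-6) - 5 = -42 - 5 = -47)
F = -47
(F + 29146) + (-11902 - 5072) = (-47 + 29146) + (-11902 - 5072) = 29099 - 16974 = 12125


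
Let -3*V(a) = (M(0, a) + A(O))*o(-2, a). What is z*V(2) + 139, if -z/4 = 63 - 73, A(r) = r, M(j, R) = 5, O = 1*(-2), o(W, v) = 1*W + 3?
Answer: 99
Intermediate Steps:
o(W, v) = 3 + W (o(W, v) = W + 3 = 3 + W)
O = -2
V(a) = -1 (V(a) = -(5 - 2)*(3 - 2)/3 = -1)
z = 40 (z = -4*(63 - 73) = -4*(-10) = 40)
z*V(2) + 139 = 40*(-1) + 139 = -40 + 139 = 99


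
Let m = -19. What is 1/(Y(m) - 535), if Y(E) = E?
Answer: -1/554 ≈ -0.0018051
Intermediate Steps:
1/(Y(m) - 535) = 1/(-19 - 535) = 1/(-554) = -1/554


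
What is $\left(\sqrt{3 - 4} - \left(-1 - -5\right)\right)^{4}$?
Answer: $\left(4 - i\right)^{4} \approx 161.0 - 240.0 i$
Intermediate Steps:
$\left(\sqrt{3 - 4} - \left(-1 - -5\right)\right)^{4} = \left(\sqrt{-1} - \left(-1 + 5\right)\right)^{4} = \left(i - 4\right)^{4} = \left(-4 + i\right)^{4}$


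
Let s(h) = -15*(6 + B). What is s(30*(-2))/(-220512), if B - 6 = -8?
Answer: 5/18376 ≈ 0.00027209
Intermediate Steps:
B = -2 (B = 6 - 8 = -2)
s(h) = -60 (s(h) = -15*(6 - 2) = -15*4 = -60)
s(30*(-2))/(-220512) = -60/(-220512) = -60*(-1/220512) = 5/18376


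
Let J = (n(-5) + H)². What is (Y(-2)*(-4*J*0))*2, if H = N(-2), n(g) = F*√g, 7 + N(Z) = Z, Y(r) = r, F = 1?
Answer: 0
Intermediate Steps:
N(Z) = -7 + Z
n(g) = √g (n(g) = 1*√g = √g)
H = -9 (H = -7 - 2 = -9)
J = (-9 + I*√5)² (J = (√(-5) - 9)² = (I*√5 - 9)² = (-9 + I*√5)² ≈ 76.0 - 40.249*I)
(Y(-2)*(-4*J*0))*2 = -2*(-4*(9 - I*√5)²)*0*2 = -2*0*2 = 0*2 = 0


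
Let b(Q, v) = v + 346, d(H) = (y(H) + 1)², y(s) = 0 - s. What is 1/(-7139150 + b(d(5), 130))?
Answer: -1/7138674 ≈ -1.4008e-7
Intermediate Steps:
y(s) = -s
d(H) = (1 - H)² (d(H) = (-H + 1)² = (1 - H)²)
b(Q, v) = 346 + v
1/(-7139150 + b(d(5), 130)) = 1/(-7139150 + (346 + 130)) = 1/(-7139150 + 476) = 1/(-7138674) = -1/7138674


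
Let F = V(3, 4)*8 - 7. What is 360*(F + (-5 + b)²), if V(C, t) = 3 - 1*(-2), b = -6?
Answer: 55440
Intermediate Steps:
V(C, t) = 5 (V(C, t) = 3 + 2 = 5)
F = 33 (F = 5*8 - 7 = 40 - 7 = 33)
360*(F + (-5 + b)²) = 360*(33 + (-5 - 6)²) = 360*(33 + (-11)²) = 360*(33 + 121) = 360*154 = 55440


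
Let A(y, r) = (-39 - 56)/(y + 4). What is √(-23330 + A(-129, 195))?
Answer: I*√583231/5 ≈ 152.74*I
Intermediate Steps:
A(y, r) = -95/(4 + y)
√(-23330 + A(-129, 195)) = √(-23330 - 95/(4 - 129)) = √(-23330 - 95/(-125)) = √(-23330 - 95*(-1/125)) = √(-23330 + 19/25) = √(-583231/25) = I*√583231/5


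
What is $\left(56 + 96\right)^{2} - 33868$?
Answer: $-10764$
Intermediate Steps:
$\left(56 + 96\right)^{2} - 33868 = 152^{2} - 33868 = 23104 - 33868 = -10764$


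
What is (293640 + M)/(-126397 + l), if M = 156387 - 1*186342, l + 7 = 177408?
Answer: 263685/51004 ≈ 5.1699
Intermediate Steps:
l = 177401 (l = -7 + 177408 = 177401)
M = -29955 (M = 156387 - 186342 = -29955)
(293640 + M)/(-126397 + l) = (293640 - 29955)/(-126397 + 177401) = 263685/51004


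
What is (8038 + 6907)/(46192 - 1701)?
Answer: 14945/44491 ≈ 0.33591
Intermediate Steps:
(8038 + 6907)/(46192 - 1701) = 14945/44491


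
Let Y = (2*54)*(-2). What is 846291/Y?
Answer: -282097/72 ≈ -3918.0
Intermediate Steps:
Y = -216 (Y = 108*(-2) = -216)
846291/Y = 846291/(-216) = 846291*(-1/216) = -282097/72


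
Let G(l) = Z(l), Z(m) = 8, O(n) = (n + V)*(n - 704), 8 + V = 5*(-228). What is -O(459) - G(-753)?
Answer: -168813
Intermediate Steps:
V = -1148 (V = -8 + 5*(-228) = -8 - 1140 = -1148)
O(n) = (-1148 + n)*(-704 + n) (O(n) = (n - 1148)*(n - 704) = (-1148 + n)*(-704 + n))
G(l) = 8
-O(459) - G(-753) = -(808192 + 459**2 - 1852*459) - 1*8 = -(808192 + 210681 - 850068) - 8 = -1*168805 - 8 = -168805 - 8 = -168813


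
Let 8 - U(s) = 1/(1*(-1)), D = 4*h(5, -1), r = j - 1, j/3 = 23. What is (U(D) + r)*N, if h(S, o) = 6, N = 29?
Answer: 2233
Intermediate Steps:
j = 69 (j = 3*23 = 69)
r = 68 (r = 69 - 1 = 68)
D = 24 (D = 4*6 = 24)
U(s) = 9 (U(s) = 8 - 1/(1*(-1)) = 8 - 1/(-1) = 8 - 1*(-1) = 8 + 1 = 9)
(U(D) + r)*N = (9 + 68)*29 = 77*29 = 2233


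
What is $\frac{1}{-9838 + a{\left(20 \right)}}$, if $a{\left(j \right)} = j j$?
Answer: $- \frac{1}{9438} \approx -0.00010595$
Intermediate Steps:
$a{\left(j \right)} = j^{2}$
$\frac{1}{-9838 + a{\left(20 \right)}} = \frac{1}{-9838 + 20^{2}} = \frac{1}{-9838 + 400} = \frac{1}{-9438} = - \frac{1}{9438}$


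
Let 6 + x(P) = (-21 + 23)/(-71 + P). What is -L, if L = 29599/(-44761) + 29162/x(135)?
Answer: 41775902433/8549351 ≈ 4886.4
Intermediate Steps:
x(P) = -6 + 2/(-71 + P) (x(P) = -6 + (-21 + 23)/(-71 + P) = -6 + 2/(-71 + P))
L = -41775902433/8549351 (L = 29599/(-44761) + 29162/((2*(214 - 3*135)/(-71 + 135))) = 29599*(-1/44761) + 29162/((2*(214 - 405)/64)) = -29599/44761 + 29162/((2*(1/64)*(-191))) = -29599/44761 + 29162/(-191/32) = -29599/44761 + 29162*(-32/191) = -29599/44761 - 933184/191 = -41775902433/8549351 ≈ -4886.4)
-L = -1*(-41775902433/8549351) = 41775902433/8549351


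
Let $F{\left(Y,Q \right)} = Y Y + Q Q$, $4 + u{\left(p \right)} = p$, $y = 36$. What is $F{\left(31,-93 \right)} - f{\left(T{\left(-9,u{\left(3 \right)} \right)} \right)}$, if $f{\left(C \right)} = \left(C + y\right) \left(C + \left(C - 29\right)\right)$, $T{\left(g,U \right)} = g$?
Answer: $10879$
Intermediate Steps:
$u{\left(p \right)} = -4 + p$
$F{\left(Y,Q \right)} = Q^{2} + Y^{2}$ ($F{\left(Y,Q \right)} = Y^{2} + Q^{2} = Q^{2} + Y^{2}$)
$f{\left(C \right)} = \left(-29 + 2 C\right) \left(36 + C\right)$ ($f{\left(C \right)} = \left(C + 36\right) \left(C + \left(C - 29\right)\right) = \left(36 + C\right) \left(C + \left(-29 + C\right)\right) = \left(36 + C\right) \left(-29 + 2 C\right) = \left(-29 + 2 C\right) \left(36 + C\right)$)
$F{\left(31,-93 \right)} - f{\left(T{\left(-9,u{\left(3 \right)} \right)} \right)} = \left(\left(-93\right)^{2} + 31^{2}\right) - \left(-1044 + 2 \left(-9\right)^{2} + 43 \left(-9\right)\right) = \left(8649 + 961\right) - \left(-1044 + 2 \cdot 81 - 387\right) = 9610 - \left(-1044 + 162 - 387\right) = 9610 - -1269 = 9610 + 1269 = 10879$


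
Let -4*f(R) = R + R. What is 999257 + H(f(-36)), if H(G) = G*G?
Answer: 999581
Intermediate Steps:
f(R) = -R/2 (f(R) = -(R + R)/4 = -R/2)
H(G) = G²
999257 + H(f(-36)) = 999257 + (-½*(-36))² = 999257 + 18² = 999257 + 324 = 999581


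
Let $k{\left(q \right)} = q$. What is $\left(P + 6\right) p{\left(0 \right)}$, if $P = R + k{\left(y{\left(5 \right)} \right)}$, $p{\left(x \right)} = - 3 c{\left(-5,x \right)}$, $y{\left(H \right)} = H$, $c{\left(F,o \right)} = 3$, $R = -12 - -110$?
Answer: $-981$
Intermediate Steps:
$R = 98$ ($R = -12 + 110 = 98$)
$p{\left(x \right)} = -9$ ($p{\left(x \right)} = \left(-3\right) 3 = -9$)
$P = 103$ ($P = 98 + 5 = 103$)
$\left(P + 6\right) p{\left(0 \right)} = \left(103 + 6\right) \left(-9\right) = 109 \left(-9\right) = -981$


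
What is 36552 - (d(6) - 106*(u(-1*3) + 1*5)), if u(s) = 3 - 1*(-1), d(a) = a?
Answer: 37500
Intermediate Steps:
u(s) = 4 (u(s) = 3 + 1 = 4)
36552 - (d(6) - 106*(u(-1*3) + 1*5)) = 36552 - (6 - 106*(4 + 1*5)) = 36552 - (6 - 106*(4 + 5)) = 36552 - (6 - 106*9) = 36552 - (6 - 954) = 36552 - 1*(-948) = 36552 + 948 = 37500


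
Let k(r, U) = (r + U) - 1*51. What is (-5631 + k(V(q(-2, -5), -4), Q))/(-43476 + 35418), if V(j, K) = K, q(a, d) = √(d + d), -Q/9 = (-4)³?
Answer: 2555/4029 ≈ 0.63415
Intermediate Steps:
Q = 576 (Q = -9*(-4)³ = -9*(-64) = 576)
q(a, d) = √2*√d (q(a, d) = √(2*d) = √2*√d)
k(r, U) = -51 + U + r (k(r, U) = (U + r) - 51 = -51 + U + r)
(-5631 + k(V(q(-2, -5), -4), Q))/(-43476 + 35418) = (-5631 + (-51 + 576 - 4))/(-43476 + 35418) = (-5631 + 521)/(-8058) = -5110*(-1/8058) = 2555/4029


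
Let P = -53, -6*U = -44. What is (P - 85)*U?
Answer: -1012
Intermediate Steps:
U = 22/3 (U = -1/6*(-44) = 22/3 ≈ 7.3333)
(P - 85)*U = (-53 - 85)*(22/3) = -138*22/3 = -1012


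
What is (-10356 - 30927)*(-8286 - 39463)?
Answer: 1971221967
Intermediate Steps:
(-10356 - 30927)*(-8286 - 39463) = -41283*(-47749) = 1971221967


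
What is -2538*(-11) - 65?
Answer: 27853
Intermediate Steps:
-2538*(-11) - 65 = -423*(-66) - 65 = 27918 - 65 = 27853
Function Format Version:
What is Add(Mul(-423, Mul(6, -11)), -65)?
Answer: 27853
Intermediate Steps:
Add(Mul(-423, Mul(6, -11)), -65) = Add(Mul(-423, -66), -65) = Add(27918, -65) = 27853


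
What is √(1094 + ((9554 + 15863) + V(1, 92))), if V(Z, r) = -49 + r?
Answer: √26554 ≈ 162.95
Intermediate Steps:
√(1094 + ((9554 + 15863) + V(1, 92))) = √(1094 + ((9554 + 15863) + (-49 + 92))) = √(1094 + (25417 + 43)) = √(1094 + 25460) = √26554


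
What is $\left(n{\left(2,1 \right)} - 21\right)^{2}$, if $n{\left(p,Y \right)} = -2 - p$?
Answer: $625$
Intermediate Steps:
$\left(n{\left(2,1 \right)} - 21\right)^{2} = \left(\left(-2 - 2\right) - 21\right)^{2} = \left(-4 - 21\right)^{2} = \left(-25\right)^{2} = 625$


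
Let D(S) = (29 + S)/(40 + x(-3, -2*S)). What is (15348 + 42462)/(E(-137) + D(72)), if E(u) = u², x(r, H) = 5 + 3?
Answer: 2774880/901013 ≈ 3.0797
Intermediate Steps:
x(r, H) = 8
D(S) = 29/48 + S/48 (D(S) = (29 + S)/(40 + 8) = (29 + S)/48 = (29 + S)*(1/48) = 29/48 + S/48)
(15348 + 42462)/(E(-137) + D(72)) = (15348 + 42462)/((-137)² + (29/48 + (1/48)*72)) = 57810/(18769 + (29/48 + 3/2)) = 57810/(18769 + 101/48) = 57810/(901013/48) = 57810*(48/901013) = 2774880/901013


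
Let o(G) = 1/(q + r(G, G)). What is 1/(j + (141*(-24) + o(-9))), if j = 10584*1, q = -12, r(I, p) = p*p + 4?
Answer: 73/525601 ≈ 0.00013889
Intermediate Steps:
r(I, p) = 4 + p**2 (r(I, p) = p**2 + 4 = 4 + p**2)
j = 10584
o(G) = 1/(-8 + G**2) (o(G) = 1/(-12 + (4 + G**2)) = 1/(-8 + G**2))
1/(j + (141*(-24) + o(-9))) = 1/(10584 + (141*(-24) + 1/(-8 + (-9)**2))) = 1/(10584 + (-3384 + 1/(-8 + 81))) = 1/(10584 + (-3384 + 1/73)) = 1/(10584 - 247031/73) = 1/(525601/73) = 73/525601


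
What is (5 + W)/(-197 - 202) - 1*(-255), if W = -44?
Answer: 33928/133 ≈ 255.10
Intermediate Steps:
(5 + W)/(-197 - 202) - 1*(-255) = (5 - 44)/(-197 - 202) - 1*(-255) = -39/(-399) + 255 = -39*(-1/399) + 255 = 13/133 + 255 = 33928/133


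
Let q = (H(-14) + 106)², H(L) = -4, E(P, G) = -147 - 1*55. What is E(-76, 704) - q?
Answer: -10606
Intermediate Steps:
E(P, G) = -202 (E(P, G) = -147 - 55 = -202)
q = 10404 (q = (-4 + 106)² = 102² = 10404)
E(-76, 704) - q = -202 - 1*10404 = -202 - 10404 = -10606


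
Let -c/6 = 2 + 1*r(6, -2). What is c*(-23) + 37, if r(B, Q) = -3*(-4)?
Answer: 1969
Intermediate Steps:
r(B, Q) = 12
c = -84 (c = -6*(2 + 1*12) = -6*(2 + 12) = -6*14 = -84)
c*(-23) + 37 = -84*(-23) + 37 = 1932 + 37 = 1969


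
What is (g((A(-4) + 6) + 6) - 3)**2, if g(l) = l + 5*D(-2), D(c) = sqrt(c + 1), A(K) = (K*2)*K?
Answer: 1656 + 410*I ≈ 1656.0 + 410.0*I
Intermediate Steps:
A(K) = 2*K**2 (A(K) = (2*K)*K = 2*K**2)
D(c) = sqrt(1 + c)
g(l) = l + 5*I (g(l) = l + 5*sqrt(1 - 2) = l + 5*sqrt(-1) = l + 5*I)
(g((A(-4) + 6) + 6) - 3)**2 = ((((2*(-4)**2 + 6) + 6) + 5*I) - 3)**2 = ((((2*16 + 6) + 6) + 5*I) - 3)**2 = ((((32 + 6) + 6) + 5*I) - 3)**2 = (((38 + 6) + 5*I) - 3)**2 = ((44 + 5*I) - 3)**2 = (41 + 5*I)**2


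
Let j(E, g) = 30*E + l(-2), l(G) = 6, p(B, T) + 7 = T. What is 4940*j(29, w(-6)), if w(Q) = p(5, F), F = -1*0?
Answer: 4327440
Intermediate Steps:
F = 0
p(B, T) = -7 + T
w(Q) = -7 (w(Q) = -7 + 0 = -7)
j(E, g) = 6 + 30*E (j(E, g) = 30*E + 6 = 6 + 30*E)
4940*j(29, w(-6)) = 4940*(6 + 30*29) = 4940*(6 + 870) = 4940*876 = 4327440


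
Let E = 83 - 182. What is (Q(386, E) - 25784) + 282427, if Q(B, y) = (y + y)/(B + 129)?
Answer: 132170947/515 ≈ 2.5664e+5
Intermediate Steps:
E = -99
Q(B, y) = 2*y/(129 + B) (Q(B, y) = (2*y)/(129 + B) = 2*y/(129 + B))
(Q(386, E) - 25784) + 282427 = (2*(-99)/(129 + 386) - 25784) + 282427 = (2*(-99)/515 - 25784) + 282427 = (2*(-99)*(1/515) - 25784) + 282427 = (-198/515 - 25784) + 282427 = -13278958/515 + 282427 = 132170947/515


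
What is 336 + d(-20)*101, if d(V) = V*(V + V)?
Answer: 81136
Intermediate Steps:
d(V) = 2*V**2 (d(V) = V*(2*V) = 2*V**2)
336 + d(-20)*101 = 336 + (2*(-20)**2)*101 = 336 + (2*400)*101 = 336 + 800*101 = 336 + 80800 = 81136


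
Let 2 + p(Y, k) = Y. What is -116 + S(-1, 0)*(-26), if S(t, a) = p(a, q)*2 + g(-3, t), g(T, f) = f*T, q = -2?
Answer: -90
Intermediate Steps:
p(Y, k) = -2 + Y
g(T, f) = T*f
S(t, a) = -4 - 3*t + 2*a (S(t, a) = (-2 + a)*2 - 3*t = (-4 + 2*a) - 3*t = -4 - 3*t + 2*a)
-116 + S(-1, 0)*(-26) = -116 + (-4 - 3*(-1) + 2*0)*(-26) = -116 + (-4 + 3 + 0)*(-26) = -116 - 1*(-26) = -116 + 26 = -90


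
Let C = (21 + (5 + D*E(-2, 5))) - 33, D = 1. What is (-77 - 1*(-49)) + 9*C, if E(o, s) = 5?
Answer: -46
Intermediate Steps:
C = -2 (C = (21 + (5 + 1*5)) - 33 = (21 + (5 + 5)) - 33 = (21 + 10) - 33 = 31 - 33 = -2)
(-77 - 1*(-49)) + 9*C = (-77 - 1*(-49)) + 9*(-2) = (-77 + 49) - 18 = -28 - 18 = -46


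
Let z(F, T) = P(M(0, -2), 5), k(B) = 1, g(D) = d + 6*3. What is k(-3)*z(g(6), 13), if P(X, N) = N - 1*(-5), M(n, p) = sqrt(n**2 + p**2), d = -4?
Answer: 10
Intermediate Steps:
g(D) = 14 (g(D) = -4 + 6*3 = -4 + 18 = 14)
P(X, N) = 5 + N (P(X, N) = N + 5 = 5 + N)
z(F, T) = 10 (z(F, T) = 5 + 5 = 10)
k(-3)*z(g(6), 13) = 1*10 = 10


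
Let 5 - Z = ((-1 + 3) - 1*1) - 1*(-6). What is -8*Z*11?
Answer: 176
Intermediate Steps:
Z = -2 (Z = 5 - (((-1 + 3) - 1*1) - 1*(-6)) = 5 - ((2 - 1) + 6) = 5 - (1 + 6) = 5 - 1*7 = 5 - 7 = -2)
-8*Z*11 = -8*(-2)*11 = 16*11 = 176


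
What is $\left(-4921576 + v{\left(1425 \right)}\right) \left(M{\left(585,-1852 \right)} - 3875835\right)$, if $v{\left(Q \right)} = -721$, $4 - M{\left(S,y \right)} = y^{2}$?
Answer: $35960997473295$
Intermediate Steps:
$M{\left(S,y \right)} = 4 - y^{2}$
$\left(-4921576 + v{\left(1425 \right)}\right) \left(M{\left(585,-1852 \right)} - 3875835\right) = \left(-4921576 - 721\right) \left(\left(4 - \left(-1852\right)^{2}\right) - 3875835\right) = - 4922297 \left(\left(4 - 3429904\right) - 3875835\right) = - 4922297 \left(-3429900 - 3875835\right) = \left(-4922297\right) \left(-7305735\right) = 35960997473295$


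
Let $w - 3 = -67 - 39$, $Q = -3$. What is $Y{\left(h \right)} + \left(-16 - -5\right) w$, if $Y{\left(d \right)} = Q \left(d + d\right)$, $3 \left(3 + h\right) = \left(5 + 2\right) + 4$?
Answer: $1129$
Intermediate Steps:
$h = \frac{2}{3}$ ($h = -3 + \frac{\left(5 + 2\right) + 4}{3} = -3 + \frac{7 + 4}{3} = -3 + \frac{1}{3} \cdot 11 = -3 + \frac{11}{3} = \frac{2}{3} \approx 0.66667$)
$w = -103$ ($w = 3 - 106 = -103$)
$Y{\left(d \right)} = - 6 d$ ($Y{\left(d \right)} = - 3 \left(d + d\right) = - 3 \cdot 2 d = - 6 d$)
$Y{\left(h \right)} + \left(-16 - -5\right) w = \left(-6\right) \frac{2}{3} + \left(-16 - -5\right) \left(-103\right) = -4 + \left(-16 + 5\right) \left(-103\right) = -4 - -1133 = -4 + 1133 = 1129$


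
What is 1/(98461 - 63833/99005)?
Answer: 99005/9748067472 ≈ 1.0156e-5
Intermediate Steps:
1/(98461 - 63833/99005) = 1/(9748067472/99005) = 99005/9748067472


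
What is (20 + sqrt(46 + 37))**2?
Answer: (20 + sqrt(83))**2 ≈ 847.42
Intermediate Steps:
(20 + sqrt(46 + 37))**2 = (20 + sqrt(83))**2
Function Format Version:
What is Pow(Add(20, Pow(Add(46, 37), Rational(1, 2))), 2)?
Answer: Pow(Add(20, Pow(83, Rational(1, 2))), 2) ≈ 847.42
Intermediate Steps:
Pow(Add(20, Pow(Add(46, 37), Rational(1, 2))), 2) = Pow(Add(20, Pow(83, Rational(1, 2))), 2)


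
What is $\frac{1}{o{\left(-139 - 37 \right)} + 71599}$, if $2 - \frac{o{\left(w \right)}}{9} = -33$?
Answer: $\frac{1}{71914} \approx 1.3905 \cdot 10^{-5}$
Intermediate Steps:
$o{\left(w \right)} = 315$ ($o{\left(w \right)} = 18 - -297 = 18 + 297 = 315$)
$\frac{1}{o{\left(-139 - 37 \right)} + 71599} = \frac{1}{315 + 71599} = \frac{1}{71914}$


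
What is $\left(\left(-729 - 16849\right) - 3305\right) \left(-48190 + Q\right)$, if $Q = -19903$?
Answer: $1421986119$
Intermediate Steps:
$\left(\left(-729 - 16849\right) - 3305\right) \left(-48190 + Q\right) = \left(\left(-729 - 16849\right) - 3305\right) \left(-48190 - 19903\right) = \left(-17578 - 3305\right) \left(-68093\right) = \left(-20883\right) \left(-68093\right) = 1421986119$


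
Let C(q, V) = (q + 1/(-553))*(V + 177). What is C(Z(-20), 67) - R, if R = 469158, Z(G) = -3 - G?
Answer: -257150774/553 ≈ -4.6501e+5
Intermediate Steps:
C(q, V) = (177 + V)*(-1/553 + q) (C(q, V) = (q - 1/553)*(177 + V) = (-1/553 + q)*(177 + V) = (177 + V)*(-1/553 + q))
C(Z(-20), 67) - R = (-177/553 + 177*(-3 - 1*(-20)) - 1/553*67 + 67*(-3 - 1*(-20))) - 1*469158 = (-177/553 + 177*(-3 + 20) - 67/553 + 67*(-3 + 20)) - 469158 = (-177/553 + 177*17 - 67/553 + 67*17) - 469158 = (-177/553 + 3009 - 67/553 + 1139) - 469158 = 2293600/553 - 469158 = -257150774/553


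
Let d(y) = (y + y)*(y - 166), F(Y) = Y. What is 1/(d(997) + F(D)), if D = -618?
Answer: 1/1656396 ≈ 6.0372e-7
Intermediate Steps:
d(y) = 2*y*(-166 + y) (d(y) = (2*y)*(-166 + y) = 2*y*(-166 + y))
1/(d(997) + F(D)) = 1/(2*997*(-166 + 997) - 618) = 1/(2*997*831 - 618) = 1/(1657014 - 618) = 1/1656396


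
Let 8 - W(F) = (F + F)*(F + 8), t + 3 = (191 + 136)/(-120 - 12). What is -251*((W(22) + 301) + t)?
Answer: 11225975/44 ≈ 2.5514e+5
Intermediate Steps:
t = -241/44 (t = -3 + (191 + 136)/(-120 - 12) = -3 + 327/(-132) = -3 + 327*(-1/132) = -3 - 109/44 = -241/44 ≈ -5.4773)
W(F) = 8 - 2*F*(8 + F) (W(F) = 8 - (F + F)*(F + 8) = 8 - 2*F*(8 + F))
-251*((W(22) + 301) + t) = -251*(((8 - 16*22 - 2*22²) + 301) - 241/44) = -251*(((8 - 352 - 2*484) + 301) - 241/44) = -251*(((8 - 352 - 968) + 301) - 241/44) = -251*((-1312 + 301) - 241/44) = -251*(-1011 - 241/44) = -251*(-44725/44) = 11225975/44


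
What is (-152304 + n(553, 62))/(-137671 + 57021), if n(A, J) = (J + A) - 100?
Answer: 151789/80650 ≈ 1.8821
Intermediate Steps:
n(A, J) = -100 + A + J (n(A, J) = (A + J) - 100 = -100 + A + J)
(-152304 + n(553, 62))/(-137671 + 57021) = (-152304 + (-100 + 553 + 62))/(-137671 + 57021) = (-152304 + 515)/(-80650) = -151789*(-1/80650) = 151789/80650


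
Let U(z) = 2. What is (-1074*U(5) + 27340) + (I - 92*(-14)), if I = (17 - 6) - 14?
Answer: 26477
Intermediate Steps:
I = -3 (I = 11 - 14 = -3)
(-1074*U(5) + 27340) + (I - 92*(-14)) = (-1074*2 + 27340) + (-3 - 92*(-14)) = (-2148 + 27340) + (-3 + 1288) = 25192 + 1285 = 26477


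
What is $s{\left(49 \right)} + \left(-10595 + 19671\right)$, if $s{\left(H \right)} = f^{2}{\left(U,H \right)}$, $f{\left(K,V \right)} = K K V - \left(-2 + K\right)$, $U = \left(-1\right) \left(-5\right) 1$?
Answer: $1502360$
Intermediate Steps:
$U = 5$ ($U = 5 \cdot 1 = 5$)
$f{\left(K,V \right)} = 2 - K + V K^{2}$ ($f{\left(K,V \right)} = K^{2} V - \left(-2 + K\right) = V K^{2} - \left(-2 + K\right) = 2 - K + V K^{2}$)
$s{\left(H \right)} = \left(-3 + 25 H\right)^{2}$ ($s{\left(H \right)} = \left(2 - 5 + H 5^{2}\right)^{2} = \left(2 - 5 + H 25\right)^{2} = \left(2 - 5 + 25 H\right)^{2} = \left(-3 + 25 H\right)^{2}$)
$s{\left(49 \right)} + \left(-10595 + 19671\right) = \left(-3 + 25 \cdot 49\right)^{2} + \left(-10595 + 19671\right) = \left(-3 + 1225\right)^{2} + 9076 = 1222^{2} + 9076 = 1493284 + 9076 = 1502360$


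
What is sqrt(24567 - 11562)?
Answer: 51*sqrt(5) ≈ 114.04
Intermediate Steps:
sqrt(24567 - 11562) = sqrt(13005) = 51*sqrt(5)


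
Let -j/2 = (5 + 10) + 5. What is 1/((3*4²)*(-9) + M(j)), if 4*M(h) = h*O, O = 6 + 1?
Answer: -1/502 ≈ -0.0019920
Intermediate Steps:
O = 7
j = -40 (j = -2*((5 + 10) + 5) = -2*(15 + 5) = -2*20 = -40)
M(h) = 7*h/4 (M(h) = (h*7)/4 = (7*h)/4 = 7*h/4)
1/((3*4²)*(-9) + M(j)) = 1/((3*4²)*(-9) + (7/4)*(-40)) = 1/((3*16)*(-9) - 70) = 1/(48*(-9) - 70) = 1/(-432 - 70) = 1/(-502) = -1/502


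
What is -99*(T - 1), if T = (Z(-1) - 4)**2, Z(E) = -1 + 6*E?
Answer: -11880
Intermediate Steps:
T = 121 (T = ((-1 + 6*(-1)) - 4)**2 = ((-1 - 6) - 4)**2 = (-7 - 4)**2 = (-11)**2 = 121)
-99*(T - 1) = -99*(121 - 1) = -99*120 = -11880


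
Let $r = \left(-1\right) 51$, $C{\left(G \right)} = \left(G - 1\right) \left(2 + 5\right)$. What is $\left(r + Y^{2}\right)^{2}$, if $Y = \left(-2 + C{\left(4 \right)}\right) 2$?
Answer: $1940449$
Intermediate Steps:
$C{\left(G \right)} = -7 + 7 G$ ($C{\left(G \right)} = \left(-1 + G\right) 7 = -7 + 7 G$)
$Y = 38$ ($Y = \left(-2 + \left(-7 + 7 \cdot 4\right)\right) 2 = \left(-2 + \left(-7 + 28\right)\right) 2 = \left(-2 + 21\right) 2 = 19 \cdot 2 = 38$)
$r = -51$
$\left(r + Y^{2}\right)^{2} = \left(-51 + 38^{2}\right)^{2} = \left(-51 + 1444\right)^{2} = 1393^{2} = 1940449$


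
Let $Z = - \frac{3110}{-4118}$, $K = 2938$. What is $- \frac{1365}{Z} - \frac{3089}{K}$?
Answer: $- \frac{1652431045}{913718} \approx -1808.5$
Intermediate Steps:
$Z = \frac{1555}{2059}$ ($Z = \left(-3110\right) \left(- \frac{1}{4118}\right) = \frac{1555}{2059} \approx 0.75522$)
$- \frac{1365}{Z} - \frac{3089}{K} = - \frac{1365}{\frac{1555}{2059}} - \frac{3089}{2938} = \left(-1365\right) \frac{2059}{1555} - \frac{3089}{2938} = - \frac{562107}{311} - \frac{3089}{2938} = - \frac{1652431045}{913718}$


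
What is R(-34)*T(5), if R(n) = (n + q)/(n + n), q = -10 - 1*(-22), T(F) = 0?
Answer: 0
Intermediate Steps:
q = 12 (q = -10 + 22 = 12)
R(n) = (12 + n)/(2*n) (R(n) = (n + 12)/(n + n) = (12 + n)/((2*n)) = (12 + n)*(1/(2*n)) = (12 + n)/(2*n))
R(-34)*T(5) = ((½)*(12 - 34)/(-34))*0 = ((½)*(-1/34)*(-22))*0 = (11/34)*0 = 0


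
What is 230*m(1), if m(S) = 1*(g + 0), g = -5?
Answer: -1150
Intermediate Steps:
m(S) = -5 (m(S) = 1*(-5 + 0) = 1*(-5) = -5)
230*m(1) = 230*(-5) = -1150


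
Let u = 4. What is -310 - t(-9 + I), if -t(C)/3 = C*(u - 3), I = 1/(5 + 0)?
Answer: -1682/5 ≈ -336.40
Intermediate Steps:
I = ⅕ (I = 1/5 = ⅕ ≈ 0.20000)
t(C) = -3*C (t(C) = -3*C*(4 - 3) = -3*C)
-310 - t(-9 + I) = -310 - (-3)*(-9 + ⅕) = -310 - (-3)*(-44)/5 = -310 - 1*132/5 = -310 - 132/5 = -1682/5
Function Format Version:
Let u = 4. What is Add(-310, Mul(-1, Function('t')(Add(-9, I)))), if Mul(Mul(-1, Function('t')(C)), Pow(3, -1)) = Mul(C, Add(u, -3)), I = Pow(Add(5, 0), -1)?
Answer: Rational(-1682, 5) ≈ -336.40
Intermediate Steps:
I = Rational(1, 5) (I = Pow(5, -1) = Rational(1, 5) ≈ 0.20000)
Function('t')(C) = Mul(-3, C) (Function('t')(C) = Mul(-3, Mul(C, Add(4, -3))) = Mul(-3, Mul(C, 1)) = Mul(-3, C))
Add(-310, Mul(-1, Function('t')(Add(-9, I)))) = Add(-310, Mul(-1, Mul(-3, Add(-9, Rational(1, 5))))) = Add(-310, Mul(-1, Mul(-3, Rational(-44, 5)))) = Add(-310, Mul(-1, Rational(132, 5))) = Add(-310, Rational(-132, 5)) = Rational(-1682, 5)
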